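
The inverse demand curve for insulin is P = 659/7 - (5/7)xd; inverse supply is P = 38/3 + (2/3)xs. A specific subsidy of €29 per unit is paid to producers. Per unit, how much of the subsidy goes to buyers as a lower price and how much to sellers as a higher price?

Pre-subsidy: 659/7 - (5/7)x = 38/3 + (2/3)x gives x* = 59 and P* = 52.
With the subsidy, sellers receive Ps = Pb + 29 for each unit, where Pb is the price buyers pay.
On the curves, Pb = 659/7 - (5/7)x and Ps = 38/3 + (2/3)x; the wedge Ps − Pb = 29 gives 38/3 + (2/3)x − (659/7 - (5/7)x) = 29, so x' = 80.
Then Pb = 659/7 − (5/7)·80 = 37 and Ps = 38/3 + (2/3)·80 = 66.
Buyers' price falls by P* − Pb = 52 − 37 = 15; sellers' price rises by Ps − P* = 66 − 52 = 14.

Buyers gain €15 per unit; sellers gain €14 per unit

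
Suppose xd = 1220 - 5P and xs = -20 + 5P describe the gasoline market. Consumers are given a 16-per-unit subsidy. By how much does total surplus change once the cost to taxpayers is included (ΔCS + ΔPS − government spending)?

Pre-subsidy: 1220 - 5P = -20 + 5P gives P* = 124, x* = 600.
With the rebate, buyers effectively pay Pb = Ps − 16, where Ps is the price sellers receive.
Demand in terms of Ps becomes xd = 1220 − 5(Ps − 16) = 1300 - 5Ps. Setting this equal to supply: 1300 - 5Ps = -20 + 5Ps, so Ps = 132.
Buyers pay Pb = 132 − 16 = 116; x' = -20 + 5·132 = 640.
ΔCS = ½(600 + 640)(124 − 116) = 4960; ΔPS = ½(600 + 640)(132 − 124) = 4960.
Government spending = 16 × 640 = 10240.
Net change = 4960 + 4960 − 10240 = -320. The loss equals the DWL triangle ½·16·40.

Net change in total surplus = -320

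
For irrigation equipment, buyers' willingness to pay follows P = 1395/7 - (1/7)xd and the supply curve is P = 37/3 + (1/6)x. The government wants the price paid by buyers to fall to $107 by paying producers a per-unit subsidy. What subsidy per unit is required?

Required subsidy s = $13 per unit

At a buyer price of 107, quantity demanded is 1395 − 7·107 = 646.
Sellers supply 646 only when they receive Ps = 37/3 + (1/6)·646 = 120.
s = Ps − Pb = 120 − 107 = 13.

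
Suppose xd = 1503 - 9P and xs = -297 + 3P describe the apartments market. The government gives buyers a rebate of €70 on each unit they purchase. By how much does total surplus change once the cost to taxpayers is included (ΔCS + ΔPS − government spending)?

Net change in total surplus = -€5512.5

Pre-subsidy: 1503 - 9P = -297 + 3P gives P* = 150, x* = 153.
With the rebate, buyers effectively pay Pb = Ps − 70, where Ps is the price sellers receive.
Demand in terms of Ps becomes xd = 1503 − 9(Ps − 70) = 2133 - 9Ps. Setting this equal to supply: 2133 - 9Ps = -297 + 3Ps, so Ps = 202.5.
Buyers pay Pb = 202.5 − 70 = 132.5; x' = -297 + 3·202.5 = 310.5.
ΔCS = ½(153 + 310.5)(150 − 132.5) = 4055.625; ΔPS = ½(153 + 310.5)(202.5 − 150) = 12166.875.
Government spending = 70 × 310.5 = 21735.
Net change = 4055.625 + 12166.875 − 21735 = -5512.5. The loss equals the DWL triangle ½·70·157.5.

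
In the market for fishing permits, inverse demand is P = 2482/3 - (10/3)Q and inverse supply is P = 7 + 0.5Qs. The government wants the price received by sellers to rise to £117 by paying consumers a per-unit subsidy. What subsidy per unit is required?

At a seller price of 117, quantity supplied is -14 + 2·117 = 220.
Buyers absorb 220 only when they pay Pb = 2482/3 − (10/3)·220 = 94.
s = Ps − Pb = 117 − 94 = 23.

Required subsidy s = £23 per unit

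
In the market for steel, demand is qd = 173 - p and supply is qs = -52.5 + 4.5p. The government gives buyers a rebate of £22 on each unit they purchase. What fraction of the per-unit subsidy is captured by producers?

Pre-subsidy: 173 - p = -52.5 + 4.5p gives p* = 41, q* = 132.
With the rebate, buyers effectively pay pb = ps − 22, where ps is the price sellers receive.
Demand in terms of ps becomes qd = 173 − 1(ps − 22) = 195 - ps. Setting this equal to supply: 195 - ps = -52.5 + 4.5ps, so ps = 45.
Buyers pay pb = 45 − 22 = 23; q' = -52.5 + 4.5·45 = 150.
Buyers' price falls by p* − pb = 41 − 23 = 18; sellers' price rises by ps − p* = 45 − 41 = 4.
So producers capture 4/22 = 2/11 of each unit of subsidy.

Producer share = 2/11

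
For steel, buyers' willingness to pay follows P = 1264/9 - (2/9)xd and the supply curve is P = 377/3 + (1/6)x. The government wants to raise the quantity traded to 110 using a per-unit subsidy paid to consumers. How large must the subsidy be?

Required subsidy s = 28 per unit

At x = 110, from the demand curve buyers pay Pb = 1264/9 − (2/9)·110 = 116; from the supply curve sellers need Ps = 377/3 + (1/6)·110 = 144.
The subsidy must fill the gap: s = Ps − Pb = 144 − 116 = 28.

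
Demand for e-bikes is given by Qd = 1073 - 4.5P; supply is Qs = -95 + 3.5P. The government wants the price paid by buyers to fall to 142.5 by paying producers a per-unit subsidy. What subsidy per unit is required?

At a buyer price of 142.5, quantity demanded is 1073 − 4.5·142.5 = 431.75.
Sellers supply 431.75 only when they receive Ps with -95 + 3.5·Ps = 431.75, i.e. Ps = 150.5.
s = Ps − Pb = 150.5 − 142.5 = 8.

Required subsidy s = 8 per unit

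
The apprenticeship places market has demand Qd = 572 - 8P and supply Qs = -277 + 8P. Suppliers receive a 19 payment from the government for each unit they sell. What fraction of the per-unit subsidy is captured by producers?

Pre-subsidy: 572 - 8P = -277 + 8P gives P* = 53.0625, Q* = 147.5.
With the subsidy, sellers receive Ps = Pb + 19 for each unit, where Pb is the price buyers pay.
Supply in terms of Pb becomes Qs = -277 + 8(Pb + 19) = -125 + 8Pb. Setting this equal to demand: 572 - 8Pb = -125 + 8Pb, so Pb = 43.5625.
Sellers receive Ps = 43.5625 + 19 = 62.5625; Q' = 572 − 8·43.5625 = 223.5.
Buyers' price falls by P* − Pb = 53.0625 − 43.5625 = 9.5; sellers' price rises by Ps − P* = 62.5625 − 53.0625 = 9.5.
So producers capture 9.5/19 = 0.5 of each unit of subsidy.

Producer share = 0.5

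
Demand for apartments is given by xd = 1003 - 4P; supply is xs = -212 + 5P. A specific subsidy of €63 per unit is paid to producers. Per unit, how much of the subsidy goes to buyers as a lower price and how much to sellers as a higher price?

Buyers gain €35 per unit; sellers gain €28 per unit

Pre-subsidy: 1003 - 4P = -212 + 5P gives P* = 135, x* = 463.
With the subsidy, sellers receive Ps = Pb + 63 for each unit, where Pb is the price buyers pay.
Supply in terms of Pb becomes xs = -212 + 5(Pb + 63) = 103 + 5Pb. Setting this equal to demand: 1003 - 4Pb = 103 + 5Pb, so Pb = 100.
Sellers receive Ps = 100 + 63 = 163; x' = 1003 − 4·100 = 603.
Buyers' price falls by P* − Pb = 135 − 100 = 35; sellers' price rises by Ps − P* = 163 − 135 = 28.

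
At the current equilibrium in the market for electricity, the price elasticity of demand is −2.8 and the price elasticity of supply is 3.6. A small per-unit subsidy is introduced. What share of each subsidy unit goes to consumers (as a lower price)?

Consumer share = 0.5625

For a small subsidy around the equilibrium, the benefit split depends on the relative slopes, which at a point are proportional to the elasticities.
Buyer share = εs/(εs + |εd|) = 3.6/(3.6 + 2.8) = 0.5625; seller share = |εd|/(εs + |εd|) = 0.4375.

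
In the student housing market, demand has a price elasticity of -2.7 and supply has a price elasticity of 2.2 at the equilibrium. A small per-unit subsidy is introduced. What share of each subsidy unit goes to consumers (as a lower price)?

For a small subsidy around the equilibrium, the benefit split depends on the relative slopes, which at a point are proportional to the elasticities.
Buyer share = εs/(εs + |εd|) = 2.2/(2.2 + 2.7) = 22/49; seller share = |εd|/(εs + |εd|) = 27/49.

Consumer share = 22/49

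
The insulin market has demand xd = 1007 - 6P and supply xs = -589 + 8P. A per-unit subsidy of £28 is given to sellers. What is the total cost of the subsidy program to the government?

Pre-subsidy: 1007 - 6P = -589 + 8P gives P* = 114, x* = 323.
With the subsidy, sellers receive Ps = Pb + 28 for each unit, where Pb is the price buyers pay.
Supply in terms of Pb becomes xs = -589 + 8(Pb + 28) = -365 + 8Pb. Setting this equal to demand: 1007 - 6Pb = -365 + 8Pb, so Pb = 98.
Sellers receive Ps = 98 + 28 = 126; x' = 1007 − 6·98 = 419.
Government outlay = subsidy × quantity = 28 × 419 = 11732.

Government cost = £11732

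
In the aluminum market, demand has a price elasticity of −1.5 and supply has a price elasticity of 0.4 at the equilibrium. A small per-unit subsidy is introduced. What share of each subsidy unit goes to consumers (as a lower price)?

Consumer share = 4/19

For a small subsidy around the equilibrium, the benefit split depends on the relative slopes, which at a point are proportional to the elasticities.
Buyer share = εs/(εs + |εd|) = 0.4/(0.4 + 1.5) = 4/19; seller share = |εd|/(εs + |εd|) = 15/19.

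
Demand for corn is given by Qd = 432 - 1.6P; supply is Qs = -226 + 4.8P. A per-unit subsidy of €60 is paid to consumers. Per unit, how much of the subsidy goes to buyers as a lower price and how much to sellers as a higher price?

Pre-subsidy: 432 - 1.6P = -226 + 4.8P gives P* = 102.8125, Q* = 267.5.
With the rebate, buyers effectively pay Pb = Ps − 60, where Ps is the price sellers receive.
Demand in terms of Ps becomes Qd = 432 − 1.6(Ps − 60) = 528 - 1.6Ps. Setting this equal to supply: 528 - 1.6Ps = -226 + 4.8Ps, so Ps = 117.8125.
Buyers pay Pb = 117.8125 − 60 = 57.8125; Q' = -226 + 4.8·117.8125 = 339.5.
Buyers' price falls by P* − Pb = 102.8125 − 57.8125 = 45; sellers' price rises by Ps − P* = 117.8125 − 102.8125 = 15.

Buyers gain €45 per unit; sellers gain €15 per unit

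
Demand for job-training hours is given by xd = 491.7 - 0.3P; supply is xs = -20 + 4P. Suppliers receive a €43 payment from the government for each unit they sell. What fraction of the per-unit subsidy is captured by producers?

Pre-subsidy: 491.7 - 0.3P = -20 + 4P gives P* = 119, x* = 456.
With the subsidy, sellers receive Ps = Pb + 43 for each unit, where Pb is the price buyers pay.
Supply in terms of Pb becomes xs = -20 + 4(Pb + 43) = 152 + 4Pb. Setting this equal to demand: 491.7 - 0.3Pb = 152 + 4Pb, so Pb = 79.
Sellers receive Ps = 79 + 43 = 122; x' = 491.7 − 0.3·79 = 468.
Buyers' price falls by P* − Pb = 119 − 79 = 40; sellers' price rises by Ps − P* = 122 − 119 = 3.
So producers capture 3/43 = 3/43 of each unit of subsidy.

Producer share = 3/43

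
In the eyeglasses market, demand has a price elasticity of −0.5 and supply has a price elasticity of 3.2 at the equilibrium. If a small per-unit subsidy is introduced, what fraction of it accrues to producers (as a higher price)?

Producer share = 5/37

For a small subsidy around the equilibrium, the benefit split depends on the relative slopes, which at a point are proportional to the elasticities.
Buyer share = εs/(εs + |εd|) = 3.2/(3.2 + 0.5) = 32/37; seller share = |εd|/(εs + |εd|) = 5/37.
So producers capture 5/37 of the subsidy.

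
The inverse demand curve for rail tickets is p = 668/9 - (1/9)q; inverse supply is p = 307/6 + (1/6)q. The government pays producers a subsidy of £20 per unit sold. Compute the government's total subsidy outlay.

Government cost = £3100

Pre-subsidy: 668/9 - (1/9)q = 307/6 + (1/6)q gives q* = 83 and p* = 65.
With the subsidy, sellers receive ps = pb + 20 for each unit, where pb is the price buyers pay.
On the curves, pb = 668/9 - (1/9)q and ps = 307/6 + (1/6)q; the wedge ps − pb = 20 gives 307/6 + (1/6)q − (668/9 - (1/9)q) = 20, so q' = 155.
Then pb = 668/9 − (1/9)·155 = 57 and ps = 307/6 + (1/6)·155 = 77.
Government outlay = subsidy × quantity = 20 × 155 = 3100.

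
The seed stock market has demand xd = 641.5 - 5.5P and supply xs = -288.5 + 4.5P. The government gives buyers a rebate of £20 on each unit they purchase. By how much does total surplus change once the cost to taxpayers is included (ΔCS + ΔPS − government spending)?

Pre-subsidy: 641.5 - 5.5P = -288.5 + 4.5P gives P* = 93, x* = 130.
With the rebate, buyers effectively pay Pb = Ps − 20, where Ps is the price sellers receive.
Demand in terms of Ps becomes xd = 641.5 − 5.5(Ps − 20) = 751.5 - 5.5Ps. Setting this equal to supply: 751.5 - 5.5Ps = -288.5 + 4.5Ps, so Ps = 104.
Buyers pay Pb = 104 − 20 = 84; x' = -288.5 + 4.5·104 = 179.5.
ΔCS = ½(130 + 179.5)(93 − 84) = 1392.75; ΔPS = ½(130 + 179.5)(104 − 93) = 1702.25.
Government spending = 20 × 179.5 = 3590.
Net change = 1392.75 + 1702.25 − 3590 = -495. The loss equals the DWL triangle ½·20·49.5.

Net change in total surplus = -£495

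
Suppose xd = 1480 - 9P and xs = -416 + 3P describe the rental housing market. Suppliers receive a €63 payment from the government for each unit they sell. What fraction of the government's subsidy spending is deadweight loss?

DWL / government spending = 567/1598

Pre-subsidy: 1480 - 9P = -416 + 3P gives P* = 158, x* = 58.
With the subsidy, sellers receive Ps = Pb + 63 for each unit, where Pb is the price buyers pay.
Supply in terms of Pb becomes xs = -416 + 3(Pb + 63) = -227 + 3Pb. Setting this equal to demand: 1480 - 9Pb = -227 + 3Pb, so Pb = 142.25.
Sellers receive Ps = 142.25 + 63 = 205.25; x' = 1480 − 9·142.25 = 199.75.
ΔCS = ½(58 + 199.75)(158 − 142.25) = 2029.78125; ΔPS = ½(58 + 199.75)(205.25 − 158) = 6089.34375.
Government spending = 63 × 199.75 = 12584.25.
DWL = ½ × 63 × (199.75 − 58) = 4465.125; fraction = 4465.125 / 12584.25 = 567/1598.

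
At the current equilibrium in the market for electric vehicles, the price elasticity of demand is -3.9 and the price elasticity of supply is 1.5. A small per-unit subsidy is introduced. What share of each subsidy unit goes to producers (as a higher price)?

For a small subsidy around the equilibrium, the benefit split depends on the relative slopes, which at a point are proportional to the elasticities.
Buyer share = εs/(εs + |εd|) = 1.5/(1.5 + 3.9) = 5/18; seller share = |εd|/(εs + |εd|) = 13/18.
So producers capture 13/18 of the subsidy.

Producer share = 13/18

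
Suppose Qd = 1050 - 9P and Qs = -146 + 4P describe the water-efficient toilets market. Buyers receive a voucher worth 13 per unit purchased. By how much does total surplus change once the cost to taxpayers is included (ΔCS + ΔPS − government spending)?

Pre-subsidy: 1050 - 9P = -146 + 4P gives P* = 92, Q* = 222.
With the rebate, buyers effectively pay Pb = Ps − 13, where Ps is the price sellers receive.
Demand in terms of Ps becomes Qd = 1050 − 9(Ps − 13) = 1167 - 9Ps. Setting this equal to supply: 1167 - 9Ps = -146 + 4Ps, so Ps = 101.
Buyers pay Pb = 101 − 13 = 88; Q' = -146 + 4·101 = 258.
ΔCS = ½(222 + 258)(92 − 88) = 960; ΔPS = ½(222 + 258)(101 − 92) = 2160.
Government spending = 13 × 258 = 3354.
Net change = 960 + 2160 − 3354 = -234. The loss equals the DWL triangle ½·13·36.

Net change in total surplus = -234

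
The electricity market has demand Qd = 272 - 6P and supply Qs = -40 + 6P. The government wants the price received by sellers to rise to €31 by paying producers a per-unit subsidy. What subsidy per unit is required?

Required subsidy s = €10 per unit

At a seller price of 31, quantity supplied is -40 + 6·31 = 146.
Buyers absorb 146 only when they pay Pb with 272 − 6·Pb = 146, i.e. Pb = 21.
s = Ps − Pb = 31 − 21 = 10.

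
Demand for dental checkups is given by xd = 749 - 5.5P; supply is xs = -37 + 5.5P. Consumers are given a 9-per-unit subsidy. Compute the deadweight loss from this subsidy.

Pre-subsidy: 749 - 5.5P = -37 + 5.5P gives P* = 786/11, x* = 356.
With the rebate, buyers effectively pay Pb = Ps − 9, where Ps is the price sellers receive.
Demand in terms of Ps becomes xd = 749 − 5.5(Ps − 9) = 798.5 - 5.5Ps. Setting this equal to supply: 798.5 - 5.5Ps = -37 + 5.5Ps, so Ps = 1671/22.
Buyers pay Pb = 1671/22 − 9 = 1473/22; x' = -37 + 5.5·(1671/22) = 380.75.
The subsidy expands output by 380.75 − 356 = 24.75 past the efficient level; on those units the gap between marginal cost and willingness to pay runs from 0 up to 9.
DWL = ½ × 9 × 24.75 = 111.375.

Deadweight loss = 111.375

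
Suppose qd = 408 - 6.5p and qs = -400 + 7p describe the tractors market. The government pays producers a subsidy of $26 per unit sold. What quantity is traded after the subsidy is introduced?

Pre-subsidy: 408 - 6.5p = -400 + 7p gives p* = 1616/27, q* = 512/27.
With the subsidy, sellers receive ps = pb + 26 for each unit, where pb is the price buyers pay.
Supply in terms of pb becomes qs = -400 + 7(pb + 26) = -218 + 7pb. Setting this equal to demand: 408 - 6.5pb = -218 + 7pb, so pb = 1252/27.
Sellers receive ps = 1252/27 + 26 = 1954/27; q' = 408 − 6.5·(1252/27) = 2878/27.

q' = 2878/27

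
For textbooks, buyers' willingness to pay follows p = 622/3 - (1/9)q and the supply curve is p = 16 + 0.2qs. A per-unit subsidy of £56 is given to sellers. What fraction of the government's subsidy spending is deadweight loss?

DWL / government spending = 6/53

Pre-subsidy: 622/3 - (1/9)q = 16 + 0.2q gives q* = 615 and p* = 139.
With the subsidy, sellers receive ps = pb + 56 for each unit, where pb is the price buyers pay.
On the curves, pb = 622/3 - (1/9)q and ps = 16 + 0.2q; the wedge ps − pb = 56 gives 16 + 0.2q − (622/3 - (1/9)q) = 56, so q' = 795.
Then pb = 622/3 − (1/9)·795 = 119 and ps = 16 + 0.2·795 = 175.
ΔCS = ½(615 + 795)(139 − 119) = 14100; ΔPS = ½(615 + 795)(175 − 139) = 25380.
Government spending = 56 × 795 = 44520.
DWL = ½ × 56 × (795 − 615) = 5040; fraction = 5040 / 44520 = 6/53.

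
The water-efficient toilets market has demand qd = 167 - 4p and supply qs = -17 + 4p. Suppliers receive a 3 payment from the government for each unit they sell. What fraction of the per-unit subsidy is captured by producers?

Pre-subsidy: 167 - 4p = -17 + 4p gives p* = 23, q* = 75.
With the subsidy, sellers receive ps = pb + 3 for each unit, where pb is the price buyers pay.
Supply in terms of pb becomes qs = -17 + 4(pb + 3) = -5 + 4pb. Setting this equal to demand: 167 - 4pb = -5 + 4pb, so pb = 21.5.
Sellers receive ps = 21.5 + 3 = 24.5; q' = 167 − 4·21.5 = 81.
Buyers' price falls by p* − pb = 23 − 21.5 = 1.5; sellers' price rises by ps − p* = 24.5 − 23 = 1.5.
So producers capture 1.5/3 = 0.5 of each unit of subsidy.

Producer share = 0.5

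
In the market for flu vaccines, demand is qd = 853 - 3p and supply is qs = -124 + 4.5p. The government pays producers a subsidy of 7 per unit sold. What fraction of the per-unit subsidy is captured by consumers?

Pre-subsidy: 853 - 3p = -124 + 4.5p gives p* = 1954/15, q* = 462.2.
With the subsidy, sellers receive ps = pb + 7 for each unit, where pb is the price buyers pay.
Supply in terms of pb becomes qs = -124 + 4.5(pb + 7) = -92.5 + 4.5pb. Setting this equal to demand: 853 - 3pb = -92.5 + 4.5pb, so pb = 1891/15.
Sellers receive ps = 1891/15 + 7 = 1996/15; q' = 853 − 3·(1891/15) = 474.8.
Buyers' price falls by p* − pb = 1954/15 − 1891/15 = 4.2; sellers' price rises by ps − p* = 1996/15 − 1954/15 = 2.8.
So consumers capture 4.2/7 = 0.6 of each unit of subsidy.

Consumer share = 0.6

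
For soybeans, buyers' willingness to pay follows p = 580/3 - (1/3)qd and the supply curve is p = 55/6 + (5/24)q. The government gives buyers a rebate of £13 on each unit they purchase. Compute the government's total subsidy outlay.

Government cost = £4732

Pre-subsidy: 580/3 - (1/3)q = 55/6 + (5/24)q gives q* = 340 and p* = 80.
With the rebate, buyers effectively pay pb = ps − 13, where ps is the price sellers receive.
On the curves, pb = 580/3 - (1/3)q and ps = 55/6 + (5/24)q; the wedge ps − pb = 13 gives 55/6 + (5/24)q − (580/3 - (1/3)q) = 13, so q' = 364.
Then pb = 580/3 − (1/3)·364 = 72 and ps = 55/6 + (5/24)·364 = 85.
Government outlay = subsidy × quantity = 13 × 364 = 4732.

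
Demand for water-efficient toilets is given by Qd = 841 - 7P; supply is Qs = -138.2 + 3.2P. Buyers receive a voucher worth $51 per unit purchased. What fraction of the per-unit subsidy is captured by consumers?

Pre-subsidy: 841 - 7P = -138.2 + 3.2P gives P* = 96, Q* = 169.
With the rebate, buyers effectively pay Pb = Ps − 51, where Ps is the price sellers receive.
Demand in terms of Ps becomes Qd = 841 − 7(Ps − 51) = 1198 - 7Ps. Setting this equal to supply: 1198 - 7Ps = -138.2 + 3.2Ps, so Ps = 131.
Buyers pay Pb = 131 − 51 = 80; Q' = -138.2 + 3.2·131 = 281.
Buyers' price falls by P* − Pb = 96 − 80 = 16; sellers' price rises by Ps − P* = 131 − 96 = 35.
So consumers capture 16/51 = 16/51 of each unit of subsidy.

Consumer share = 16/51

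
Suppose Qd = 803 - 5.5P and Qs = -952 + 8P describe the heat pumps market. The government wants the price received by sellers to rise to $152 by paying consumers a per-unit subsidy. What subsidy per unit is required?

Required subsidy s = $54 per unit

At a seller price of 152, quantity supplied is -952 + 8·152 = 264.
Buyers absorb 264 only when they pay Pb with 803 − 5.5·Pb = 264, i.e. Pb = 98.
s = Ps − Pb = 152 − 98 = 54.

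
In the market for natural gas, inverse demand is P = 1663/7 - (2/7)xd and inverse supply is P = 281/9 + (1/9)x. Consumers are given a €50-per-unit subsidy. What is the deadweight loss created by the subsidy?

Deadweight loss = €3150

Pre-subsidy: 1663/7 - (2/7)x = 281/9 + (1/9)x gives x* = 520 and P* = 89.
With the rebate, buyers effectively pay Pb = Ps − 50, where Ps is the price sellers receive.
On the curves, Pb = 1663/7 - (2/7)x and Ps = 281/9 + (1/9)x; the wedge Ps − Pb = 50 gives 281/9 + (1/9)x − (1663/7 - (2/7)x) = 50, so x' = 646.
Then Pb = 1663/7 − (2/7)·646 = 53 and Ps = 281/9 + (1/9)·646 = 103.
The subsidy expands output by 646 − 520 = 126 past the efficient level; on those units the gap between marginal cost and willingness to pay runs from 0 up to 50.
DWL = ½ × 50 × 126 = 3150.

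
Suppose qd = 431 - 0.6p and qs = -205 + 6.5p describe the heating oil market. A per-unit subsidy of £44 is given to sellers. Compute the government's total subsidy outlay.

Pre-subsidy: 431 - 0.6p = -205 + 6.5p gives p* = 6360/71, q* = 26785/71.
With the subsidy, sellers receive ps = pb + 44 for each unit, where pb is the price buyers pay.
Supply in terms of pb becomes qs = -205 + 6.5(pb + 44) = 81 + 6.5pb. Setting this equal to demand: 431 - 0.6pb = 81 + 6.5pb, so pb = 3500/71.
Sellers receive ps = 3500/71 + 44 = 6624/71; q' = 431 − 0.6·(3500/71) = 28501/71.
Government outlay = subsidy × quantity = 44 × 28501/71 = 1254044/71.

Government cost = 1254044/71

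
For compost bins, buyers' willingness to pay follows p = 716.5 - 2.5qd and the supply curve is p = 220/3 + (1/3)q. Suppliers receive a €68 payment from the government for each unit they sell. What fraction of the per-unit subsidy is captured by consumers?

Pre-subsidy: 716.5 - 2.5q = 220/3 + (1/3)q gives q* = 227 and p* = 149.
With the subsidy, sellers receive ps = pb + 68 for each unit, where pb is the price buyers pay.
On the curves, pb = 716.5 - 2.5q and ps = 220/3 + (1/3)q; the wedge ps − pb = 68 gives 220/3 + (1/3)q − (716.5 - 2.5q) = 68, so q' = 251.
Then pb = 716.5 − 2.5·251 = 89 and ps = 220/3 + (1/3)·251 = 157.
Buyers' price falls by p* − pb = 149 − 89 = 60; sellers' price rises by ps − p* = 157 − 149 = 8.
So consumers capture 60/68 = 15/17 of each unit of subsidy.

Consumer share = 15/17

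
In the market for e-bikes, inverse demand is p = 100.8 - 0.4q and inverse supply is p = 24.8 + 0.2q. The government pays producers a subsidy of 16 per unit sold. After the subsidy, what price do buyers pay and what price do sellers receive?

Buyers pay 592/15; sellers receive 832/15

Pre-subsidy: 100.8 - 0.4q = 24.8 + 0.2q gives q* = 380/3 and p* = 752/15.
With the subsidy, sellers receive ps = pb + 16 for each unit, where pb is the price buyers pay.
On the curves, pb = 100.8 - 0.4q and ps = 24.8 + 0.2q; the wedge ps − pb = 16 gives 24.8 + 0.2q − (100.8 - 0.4q) = 16, so q' = 460/3.
Then pb = 100.8 − 0.4·(460/3) = 592/15 and ps = 24.8 + 0.2·(460/3) = 832/15.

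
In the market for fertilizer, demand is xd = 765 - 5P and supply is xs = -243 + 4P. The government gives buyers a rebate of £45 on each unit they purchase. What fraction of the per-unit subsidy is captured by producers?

Producer share = 5/9

Pre-subsidy: 765 - 5P = -243 + 4P gives P* = 112, x* = 205.
With the rebate, buyers effectively pay Pb = Ps − 45, where Ps is the price sellers receive.
Demand in terms of Ps becomes xd = 765 − 5(Ps − 45) = 990 - 5Ps. Setting this equal to supply: 990 - 5Ps = -243 + 4Ps, so Ps = 137.
Buyers pay Pb = 137 − 45 = 92; x' = -243 + 4·137 = 305.
Buyers' price falls by P* − Pb = 112 − 92 = 20; sellers' price rises by Ps − P* = 137 − 112 = 25.
So producers capture 25/45 = 5/9 of each unit of subsidy.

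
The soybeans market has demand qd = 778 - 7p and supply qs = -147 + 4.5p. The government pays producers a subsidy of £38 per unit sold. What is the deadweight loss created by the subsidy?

Deadweight loss = 45486/23

Pre-subsidy: 778 - 7p = -147 + 4.5p gives p* = 1850/23, q* = 4944/23.
With the subsidy, sellers receive ps = pb + 38 for each unit, where pb is the price buyers pay.
Supply in terms of pb becomes qs = -147 + 4.5(pb + 38) = 24 + 4.5pb. Setting this equal to demand: 778 - 7pb = 24 + 4.5pb, so pb = 1508/23.
Sellers receive ps = 1508/23 + 38 = 2382/23; q' = 778 − 7·(1508/23) = 7338/23.
The subsidy expands output by 7338/23 − 4944/23 = 2394/23 past the efficient level; on those units the gap between marginal cost and willingness to pay runs from 0 up to 38.
DWL = ½ × 38 × 2394/23 = 45486/23.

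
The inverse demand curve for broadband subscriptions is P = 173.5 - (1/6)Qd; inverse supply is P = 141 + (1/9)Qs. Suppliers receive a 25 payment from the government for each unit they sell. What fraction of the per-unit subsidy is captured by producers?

Producer share = 0.4

Pre-subsidy: 173.5 - (1/6)Q = 141 + (1/9)Q gives Q* = 117 and P* = 154.
With the subsidy, sellers receive Ps = Pb + 25 for each unit, where Pb is the price buyers pay.
On the curves, Pb = 173.5 - (1/6)Q and Ps = 141 + (1/9)Q; the wedge Ps − Pb = 25 gives 141 + (1/9)Q − (173.5 - (1/6)Q) = 25, so Q' = 207.
Then Pb = 173.5 − (1/6)·207 = 139 and Ps = 141 + (1/9)·207 = 164.
Buyers' price falls by P* − Pb = 154 − 139 = 15; sellers' price rises by Ps − P* = 164 − 154 = 10.
So producers capture 10/25 = 0.4 of each unit of subsidy.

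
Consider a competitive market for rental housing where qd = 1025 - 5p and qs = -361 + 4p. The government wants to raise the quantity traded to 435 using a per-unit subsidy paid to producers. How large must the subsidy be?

Required subsidy s = 81 per unit

At q = 435, invert demand for the buyer price: pb = (1025 − 435)/5 = 118; invert supply for the seller price: ps = (435 − (-361))/4 = 199.
The subsidy must fill the gap: s = ps − pb = 199 − 118 = 81.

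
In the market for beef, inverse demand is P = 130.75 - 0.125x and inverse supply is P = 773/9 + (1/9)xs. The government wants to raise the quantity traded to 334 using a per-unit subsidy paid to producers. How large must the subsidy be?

Required subsidy s = 34 per unit

At x = 334, from the demand curve buyers pay Pb = 130.75 − 0.125·334 = 89; from the supply curve sellers need Ps = 773/9 + (1/9)·334 = 123.
The subsidy must fill the gap: s = Ps − Pb = 123 − 89 = 34.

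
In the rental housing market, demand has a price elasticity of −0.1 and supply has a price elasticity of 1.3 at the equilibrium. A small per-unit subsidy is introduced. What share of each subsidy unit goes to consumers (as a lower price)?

For a small subsidy around the equilibrium, the benefit split depends on the relative slopes, which at a point are proportional to the elasticities.
Buyer share = εs/(εs + |εd|) = 1.3/(1.3 + 0.1) = 13/14; seller share = |εd|/(εs + |εd|) = 1/14.

Consumer share = 13/14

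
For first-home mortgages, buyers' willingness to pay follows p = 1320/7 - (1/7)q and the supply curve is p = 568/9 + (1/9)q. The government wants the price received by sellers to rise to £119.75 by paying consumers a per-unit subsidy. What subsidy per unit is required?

Required subsidy s = £4 per unit

At a seller price of 119.75, quantity supplied is -568 + 9·119.75 = 509.75.
Buyers absorb 509.75 only when they pay pb = 1320/7 − (1/7)·509.75 = 115.75.
s = ps − pb = 119.75 − 115.75 = 4.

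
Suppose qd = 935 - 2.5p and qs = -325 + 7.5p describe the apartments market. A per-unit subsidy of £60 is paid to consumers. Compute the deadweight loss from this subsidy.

Pre-subsidy: 935 - 2.5p = -325 + 7.5p gives p* = 126, q* = 620.
With the rebate, buyers effectively pay pb = ps − 60, where ps is the price sellers receive.
Demand in terms of ps becomes qd = 935 − 2.5(ps − 60) = 1085 - 2.5ps. Setting this equal to supply: 1085 - 2.5ps = -325 + 7.5ps, so ps = 141.
Buyers pay pb = 141 − 60 = 81; q' = -325 + 7.5·141 = 732.5.
The subsidy expands output by 732.5 − 620 = 112.5 past the efficient level; on those units the gap between marginal cost and willingness to pay runs from 0 up to 60.
DWL = ½ × 60 × 112.5 = 3375.

Deadweight loss = £3375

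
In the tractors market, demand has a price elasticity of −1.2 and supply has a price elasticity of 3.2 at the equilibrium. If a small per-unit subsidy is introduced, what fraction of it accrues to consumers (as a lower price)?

For a small subsidy around the equilibrium, the benefit split depends on the relative slopes, which at a point are proportional to the elasticities.
Buyer share = εs/(εs + |εd|) = 3.2/(3.2 + 1.2) = 8/11; seller share = |εd|/(εs + |εd|) = 3/11.

Consumer share = 8/11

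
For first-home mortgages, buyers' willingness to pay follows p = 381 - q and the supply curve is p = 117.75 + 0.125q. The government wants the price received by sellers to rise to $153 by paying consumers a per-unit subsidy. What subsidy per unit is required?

Required subsidy s = $54 per unit

At a seller price of 153, quantity supplied is -942 + 8·153 = 282.
Buyers absorb 282 only when they pay pb = 381 − 1·282 = 99.
s = ps − pb = 153 − 99 = 54.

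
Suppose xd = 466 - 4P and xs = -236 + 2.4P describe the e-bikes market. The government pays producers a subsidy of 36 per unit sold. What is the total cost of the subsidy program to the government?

Pre-subsidy: 466 - 4P = -236 + 2.4P gives P* = 109.6875, x* = 27.25.
With the subsidy, sellers receive Ps = Pb + 36 for each unit, where Pb is the price buyers pay.
Supply in terms of Pb becomes xs = -236 + 2.4(Pb + 36) = -149.6 + 2.4Pb. Setting this equal to demand: 466 - 4Pb = -149.6 + 2.4Pb, so Pb = 96.1875.
Sellers receive Ps = 96.1875 + 36 = 132.1875; x' = 466 − 4·96.1875 = 81.25.
Government outlay = subsidy × quantity = 36 × 81.25 = 2925.

Government cost = 2925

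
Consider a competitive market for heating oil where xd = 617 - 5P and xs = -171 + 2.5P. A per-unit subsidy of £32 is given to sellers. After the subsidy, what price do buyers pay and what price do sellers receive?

Buyers pay £94.4; sellers receive £126.4

Pre-subsidy: 617 - 5P = -171 + 2.5P gives P* = 1576/15, x* = 275/3.
With the subsidy, sellers receive Ps = Pb + 32 for each unit, where Pb is the price buyers pay.
Supply in terms of Pb becomes xs = -171 + 2.5(Pb + 32) = -91 + 2.5Pb. Setting this equal to demand: 617 - 5Pb = -91 + 2.5Pb, so Pb = 94.4.
Sellers receive Ps = 94.4 + 32 = 126.4; x' = 617 − 5·94.4 = 145.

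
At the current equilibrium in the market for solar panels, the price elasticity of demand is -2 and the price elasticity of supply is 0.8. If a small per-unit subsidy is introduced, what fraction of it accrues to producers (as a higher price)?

For a small subsidy around the equilibrium, the benefit split depends on the relative slopes, which at a point are proportional to the elasticities.
Buyer share = εs/(εs + |εd|) = 0.8/(0.8 + 2) = 2/7; seller share = |εd|/(εs + |εd|) = 5/7.
So producers capture 5/7 of the subsidy.

Producer share = 5/7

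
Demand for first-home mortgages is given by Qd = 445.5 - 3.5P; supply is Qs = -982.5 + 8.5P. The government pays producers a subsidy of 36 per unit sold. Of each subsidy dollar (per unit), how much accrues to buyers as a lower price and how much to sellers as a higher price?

Buyers gain 25.5 per unit; sellers gain 10.5 per unit

Pre-subsidy: 445.5 - 3.5P = -982.5 + 8.5P gives P* = 119, Q* = 29.
With the subsidy, sellers receive Ps = Pb + 36 for each unit, where Pb is the price buyers pay.
Supply in terms of Pb becomes Qs = -982.5 + 8.5(Pb + 36) = -676.5 + 8.5Pb. Setting this equal to demand: 445.5 - 3.5Pb = -676.5 + 8.5Pb, so Pb = 93.5.
Sellers receive Ps = 93.5 + 36 = 129.5; Q' = 445.5 − 3.5·93.5 = 118.25.
Buyers' price falls by P* − Pb = 119 − 93.5 = 25.5; sellers' price rises by Ps − P* = 129.5 − 119 = 10.5.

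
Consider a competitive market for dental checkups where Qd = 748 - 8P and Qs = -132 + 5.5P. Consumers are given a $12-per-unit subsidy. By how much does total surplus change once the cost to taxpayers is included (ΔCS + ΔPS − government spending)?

Net change in total surplus = -704/3

Pre-subsidy: 748 - 8P = -132 + 5.5P gives P* = 1760/27, Q* = 6116/27.
With the rebate, buyers effectively pay Pb = Ps − 12, where Ps is the price sellers receive.
Demand in terms of Ps becomes Qd = 748 − 8(Ps − 12) = 844 - 8Ps. Setting this equal to supply: 844 - 8Ps = -132 + 5.5Ps, so Ps = 1952/27.
Buyers pay Pb = 1952/27 − 12 = 1628/27; Q' = -132 + 5.5·(1952/27) = 7172/27.
ΔCS = ½(6116/27 + 7172/27)(1760/27 − 1628/27) = 292336/243; ΔPS = ½(6116/27 + 7172/27)(1952/27 − 1760/27) = 425216/243.
Government spending = 12 × 7172/27 = 28688/9.
Net change = 292336/243 + 425216/243 − 28688/9 = -704/3. The loss equals the DWL triangle ½·12·352/9.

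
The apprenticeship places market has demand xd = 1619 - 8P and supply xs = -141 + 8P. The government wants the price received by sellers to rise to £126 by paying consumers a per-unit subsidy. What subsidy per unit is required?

Required subsidy s = £32 per unit

At a seller price of 126, quantity supplied is -141 + 8·126 = 867.
Buyers absorb 867 only when they pay Pb with 1619 − 8·Pb = 867, i.e. Pb = 94.
s = Ps − Pb = 126 − 94 = 32.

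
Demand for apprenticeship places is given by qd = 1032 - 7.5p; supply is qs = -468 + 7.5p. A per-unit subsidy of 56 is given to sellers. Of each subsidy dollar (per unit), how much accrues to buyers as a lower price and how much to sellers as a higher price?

Pre-subsidy: 1032 - 7.5p = -468 + 7.5p gives p* = 100, q* = 282.
With the subsidy, sellers receive ps = pb + 56 for each unit, where pb is the price buyers pay.
Supply in terms of pb becomes qs = -468 + 7.5(pb + 56) = -48 + 7.5pb. Setting this equal to demand: 1032 - 7.5pb = -48 + 7.5pb, so pb = 72.
Sellers receive ps = 72 + 56 = 128; q' = 1032 − 7.5·72 = 492.
Buyers' price falls by p* − pb = 100 − 72 = 28; sellers' price rises by ps − p* = 128 − 100 = 28.

Buyers gain 28 per unit; sellers gain 28 per unit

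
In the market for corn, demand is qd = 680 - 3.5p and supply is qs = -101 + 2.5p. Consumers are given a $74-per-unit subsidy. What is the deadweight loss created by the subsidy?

Pre-subsidy: 680 - 3.5p = -101 + 2.5p gives p* = 781/6, q* = 2693/12.
With the rebate, buyers effectively pay pb = ps − 74, where ps is the price sellers receive.
Demand in terms of ps becomes qd = 680 − 3.5(ps − 74) = 939 - 3.5ps. Setting this equal to supply: 939 - 3.5ps = -101 + 2.5ps, so ps = 520/3.
Buyers pay pb = 520/3 − 74 = 298/3; q' = -101 + 2.5·(520/3) = 997/3.
The subsidy expands output by 997/3 − 2693/12 = 1295/12 past the efficient level; on those units the gap between marginal cost and willingness to pay runs from 0 up to 74.
DWL = ½ × 74 × 1295/12 = 47915/12.

Deadweight loss = 47915/12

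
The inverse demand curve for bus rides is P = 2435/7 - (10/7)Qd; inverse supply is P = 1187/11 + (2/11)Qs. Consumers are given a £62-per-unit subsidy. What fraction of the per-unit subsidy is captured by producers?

Producer share = 7/62

Pre-subsidy: 2435/7 - (10/7)Q = 1187/11 + (2/11)Q gives Q* = 149 and P* = 135.
With the rebate, buyers effectively pay Pb = Ps − 62, where Ps is the price sellers receive.
On the curves, Pb = 2435/7 - (10/7)Q and Ps = 1187/11 + (2/11)Q; the wedge Ps − Pb = 62 gives 1187/11 + (2/11)Q − (2435/7 - (10/7)Q) = 62, so Q' = 187.5.
Then Pb = 2435/7 − (10/7)·187.5 = 80 and Ps = 1187/11 + (2/11)·187.5 = 142.
Buyers' price falls by P* − Pb = 135 − 80 = 55; sellers' price rises by Ps − P* = 142 − 135 = 7.
So producers capture 7/62 = 7/62 of each unit of subsidy.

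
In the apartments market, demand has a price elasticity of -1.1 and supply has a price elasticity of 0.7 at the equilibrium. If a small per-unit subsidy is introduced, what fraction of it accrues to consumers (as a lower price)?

Consumer share = 7/18

For a small subsidy around the equilibrium, the benefit split depends on the relative slopes, which at a point are proportional to the elasticities.
Buyer share = εs/(εs + |εd|) = 0.7/(0.7 + 1.1) = 7/18; seller share = |εd|/(εs + |εd|) = 11/18.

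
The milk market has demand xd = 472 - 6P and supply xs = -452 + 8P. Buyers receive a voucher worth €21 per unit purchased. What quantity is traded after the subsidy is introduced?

x' = 148

Pre-subsidy: 472 - 6P = -452 + 8P gives P* = 66, x* = 76.
With the rebate, buyers effectively pay Pb = Ps − 21, where Ps is the price sellers receive.
Demand in terms of Ps becomes xd = 472 − 6(Ps − 21) = 598 - 6Ps. Setting this equal to supply: 598 - 6Ps = -452 + 8Ps, so Ps = 75.
Buyers pay Pb = 75 − 21 = 54; x' = -452 + 8·75 = 148.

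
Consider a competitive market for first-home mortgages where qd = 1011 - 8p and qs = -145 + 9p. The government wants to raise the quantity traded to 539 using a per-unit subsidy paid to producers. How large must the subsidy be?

At q = 539, invert demand for the buyer price: pb = (1011 − 539)/8 = 59; invert supply for the seller price: ps = (539 − (-145))/9 = 76.
The subsidy must fill the gap: s = ps − pb = 76 − 59 = 17.

Required subsidy s = 17 per unit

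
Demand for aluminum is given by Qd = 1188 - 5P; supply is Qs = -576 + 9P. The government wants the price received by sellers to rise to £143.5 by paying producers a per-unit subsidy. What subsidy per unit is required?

At a seller price of 143.5, quantity supplied is -576 + 9·143.5 = 715.5.
Buyers absorb 715.5 only when they pay Pb with 1188 − 5·Pb = 715.5, i.e. Pb = 94.5.
s = Ps − Pb = 143.5 − 94.5 = 49.

Required subsidy s = £49 per unit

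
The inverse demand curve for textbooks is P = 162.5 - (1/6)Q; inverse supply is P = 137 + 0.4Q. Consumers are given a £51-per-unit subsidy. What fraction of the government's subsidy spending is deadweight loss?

Pre-subsidy: 162.5 - (1/6)Q = 137 + 0.4Q gives Q* = 45 and P* = 155.
With the rebate, buyers effectively pay Pb = Ps − 51, where Ps is the price sellers receive.
On the curves, Pb = 162.5 - (1/6)Q and Ps = 137 + 0.4Q; the wedge Ps − Pb = 51 gives 137 + 0.4Q − (162.5 - (1/6)Q) = 51, so Q' = 135.
Then Pb = 162.5 − (1/6)·135 = 140 and Ps = 137 + 0.4·135 = 191.
ΔCS = ½(45 + 135)(155 − 140) = 1350; ΔPS = ½(45 + 135)(191 − 155) = 3240.
Government spending = 51 × 135 = 6885.
DWL = ½ × 51 × (135 − 45) = 2295; fraction = 2295 / 6885 = 1/3.

DWL / government spending = 1/3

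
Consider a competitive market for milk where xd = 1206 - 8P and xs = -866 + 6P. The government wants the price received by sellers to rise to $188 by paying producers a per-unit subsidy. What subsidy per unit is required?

At a seller price of 188, quantity supplied is -866 + 6·188 = 262.
Buyers absorb 262 only when they pay Pb with 1206 − 8·Pb = 262, i.e. Pb = 118.
s = Ps − Pb = 188 − 118 = 70.

Required subsidy s = $70 per unit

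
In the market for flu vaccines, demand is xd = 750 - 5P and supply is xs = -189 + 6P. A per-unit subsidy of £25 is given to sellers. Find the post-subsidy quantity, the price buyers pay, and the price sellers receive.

x' = 4305/11; buyers pay 789/11; sellers receive 1064/11

Pre-subsidy: 750 - 5P = -189 + 6P gives P* = 939/11, x* = 3555/11.
With the subsidy, sellers receive Ps = Pb + 25 for each unit, where Pb is the price buyers pay.
Supply in terms of Pb becomes xs = -189 + 6(Pb + 25) = -39 + 6Pb. Setting this equal to demand: 750 - 5Pb = -39 + 6Pb, so Pb = 789/11.
Sellers receive Ps = 789/11 + 25 = 1064/11; x' = 750 − 5·(789/11) = 4305/11.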